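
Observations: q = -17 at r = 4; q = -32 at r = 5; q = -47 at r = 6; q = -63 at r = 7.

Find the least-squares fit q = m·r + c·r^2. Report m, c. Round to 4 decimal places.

Compute the Gram sums: Σr·r = 126, Σr·r^2 = 748, Σr^2·r^2 = 4578.
And Σr·q = -951, Σr^2·q = -5851.
Δ = 126·4578 − 748² = 17324.
m = ((-951)·4578 − 748·(-5851))/17324 = 11435/8662; c = (126·(-5851) − 748·(-951))/17324 = -12939/8662.

m = 1.3201, c = -1.4938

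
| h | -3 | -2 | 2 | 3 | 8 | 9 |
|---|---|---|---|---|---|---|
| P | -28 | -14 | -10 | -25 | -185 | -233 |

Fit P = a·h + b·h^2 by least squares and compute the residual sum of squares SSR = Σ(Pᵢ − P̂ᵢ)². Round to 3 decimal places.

MᵀM·[a, b]ᵀ = MᵀP reads: 171·a + 1241·b = -3560;  1241·a + 10851·b = -31286.
(Σh·h = 171, Σh·h^2 = 1241, Σh^2·h^2 = 10851, Σh·P = -3560, Σh^2·P = -31286.)
Δ = 171·10851 − 1241² = 315440.
a = ((-3560)·10851 − 1241·(-31286))/315440 = 98183/157720; b = (171·(-31286) − 1241·(-3560))/315440 = -465973/157720.
Residuals: 36073/78860, -73911/78860, 45163/78860, -5474/19715, -17674/19715, 55703/78860; SSR = 220441/78860.

SSR = 2.795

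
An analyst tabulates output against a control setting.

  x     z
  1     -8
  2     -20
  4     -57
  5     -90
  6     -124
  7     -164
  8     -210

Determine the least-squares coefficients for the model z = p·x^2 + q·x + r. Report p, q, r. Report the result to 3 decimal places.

p = -2.938, q = -2.484, r = -2.598

The normal equations are: 8691·p + 1269·q + 195·r = -29190;  1269·p + 195·q + 33·r = -4298;  195·p + 33·q + 7·r = -673.
Inverting the 3×3 Gram matrix, [p, q, r]ᵀ = [-3537/1204, -8971/3612, -782/301]ᵀ.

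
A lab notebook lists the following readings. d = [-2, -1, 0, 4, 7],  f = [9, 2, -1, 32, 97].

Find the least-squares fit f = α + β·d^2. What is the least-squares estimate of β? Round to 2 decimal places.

Sums needed: Σ1 = 5, Σd^2 = 70, Σd^2·d^2 = 2674.
Moment sums: Σf = 139, Σd^2·f = 5303.
MᵀM·[α, β]ᵀ = Mᵀf becomes [[5, 70]; [70, 2674]]·[α, β]ᵀ = [139, 5303]ᵀ.
Δ = 5·2674 − 70² = 8470.
α = (139·2674 − 70·5303)/8470 = 34/605; β = (5·5303 − 70·139)/8470 = 3357/1694.

β = 1.98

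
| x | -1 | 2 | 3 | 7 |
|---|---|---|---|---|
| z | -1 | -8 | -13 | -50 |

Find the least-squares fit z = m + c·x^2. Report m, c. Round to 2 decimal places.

m = -2.68, c = -0.97

The normal system AᵀA·[m, c]ᵀ = Aᵀz is [[4, 63]; [63, 2499]]·[m, c]ᵀ = [-72, -2600]ᵀ.
Δ = 4·2499 − 63² = 6027.
m = ((-72)·2499 − 63·(-2600))/6027 = -768/287; c = (4·(-2600) − 63·(-72))/6027 = -5864/6027.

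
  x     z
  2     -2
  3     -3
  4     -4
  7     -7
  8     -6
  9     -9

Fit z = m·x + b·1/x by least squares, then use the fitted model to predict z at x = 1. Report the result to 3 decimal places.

Setting ∂/∂m … = 0 gives: 223·m + 6·b = -207;  6·m + (119893/254016)·b = -23/4.
Eliminating b: (119893/254016)·(row 1) − 6·(row 2) gives (17591563/254016)·m = (119893/254016)·(-207) − 6·(-23/4) = -1783811/28224, so m = -16054299/17591563.
Then b = ((-23/4) − 6·(-16054299/17591563))/(119893/254016) = -10224144/17591563.
At x = 1: ẑ = (-16054299/17591563)·(1) + (-10224144/17591563)·(1) = -26278443/17591563.

ẑ = -1.494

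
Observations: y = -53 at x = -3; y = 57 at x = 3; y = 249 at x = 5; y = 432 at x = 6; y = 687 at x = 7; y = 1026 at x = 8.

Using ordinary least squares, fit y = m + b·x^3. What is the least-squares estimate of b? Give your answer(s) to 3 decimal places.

b = 2.000

Entries of AᵀA: Σ1 = 6, Σx^3 = 1196, Σx^3·x^3 = 443532.
Moment sums: Σy = 2398, Σx^3·y = 888360.
So AᵀA·[m, b]ᵀ = Aᵀy: [[6, 1196]; [1196, 443532]]·[m, b]ᵀ = [2398, 888360]ᵀ.
Eliminating b: 443532·(row 1) − 1196·(row 2) gives 1230776·m = 443532·2398 − 1196·888360 = 1111176, so m = 6039/6689.
Then b = (888360 − 1196·(6039/6689))/443532 = 307769/153847.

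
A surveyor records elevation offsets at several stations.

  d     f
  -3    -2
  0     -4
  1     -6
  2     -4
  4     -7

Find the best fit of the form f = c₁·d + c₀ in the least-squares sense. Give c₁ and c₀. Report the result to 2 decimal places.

c₁ = -0.66, c₀ = -4.07

Compute the Gram sums: Σd·d = 30, Σd = 4, Σ1 = 5.
And Σd·f = -36, Σf = -23.
det = 30·5 − 4² = 134.
c₁ = ((-36)·5 − 4·(-23))/134 = -44/67; c₀ = (30·(-23) − 4·(-36))/134 = -273/67.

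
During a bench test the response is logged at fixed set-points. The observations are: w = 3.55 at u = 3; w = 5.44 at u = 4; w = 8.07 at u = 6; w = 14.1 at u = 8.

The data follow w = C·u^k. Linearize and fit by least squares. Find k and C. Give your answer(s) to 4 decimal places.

k = 1.3429, C = 0.8105

Let Y = ln w. Fitting Y = k·ln u + ln C by least squares:
XᵀX = [[10.6632, 6.3561]; [6.3561, 4]], rhs = [12.9840, 7.6951]ᵀ  (here Σln u = 6.3561, Σ(ln u)² = 10.6632, Σln w = 7.6951, Σln u·ln w = 12.9840).
Slope k = (n·Σln u·ln w − Σln u·Σln w)/(n·Σ(ln u)² − (Σln u)²) = (4·12.9840 − 6.3561·7.6951)/2.2529 = 1.34291; ln C = (Σln w − k·Σln u)/n = -0.21016, so C = exp(-0.21016) = 0.81046.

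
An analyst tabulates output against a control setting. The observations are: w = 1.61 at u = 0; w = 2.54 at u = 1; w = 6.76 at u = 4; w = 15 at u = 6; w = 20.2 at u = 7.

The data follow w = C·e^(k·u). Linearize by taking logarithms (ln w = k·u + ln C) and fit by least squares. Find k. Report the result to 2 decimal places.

Let Y = ln w. Fitting Y = k·u + ln C by least squares:
XᵀX = [[102.0000, 18.0000]; [18.0000, 5]], rhs = [45.8643, 9.0332]ᵀ  (here Σu = 18.0000, Σ(u)² = 102.0000, Σln w = 9.0332, Σu·ln w = 45.8643).
Δ = 102.0000·5 − (18.0000)² = 186.0000; k = (45.8643·5 − 18.0000·9.0332)/186.0000 = 0.35874, ln C = (102.0000·9.0332 − 18.0000·45.8643)/186.0000 = 0.51518.

k = 0.36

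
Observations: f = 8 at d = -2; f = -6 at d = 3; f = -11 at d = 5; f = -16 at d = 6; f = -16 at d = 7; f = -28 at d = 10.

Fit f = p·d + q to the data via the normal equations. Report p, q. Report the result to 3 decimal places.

The normal system MᵀM·[p, q]ᵀ = Mᵀf is [[223, 29]; [29, 6]]·[p, q]ᵀ = [-577, -69]ᵀ.
Determinant 223·6 − 29² = 497.
p = ((-577)·6 − 29·(-69))/497 = -1461/497; q = (223·(-69) − 29·(-577))/497 = 1346/497.

p = -2.940, q = 2.708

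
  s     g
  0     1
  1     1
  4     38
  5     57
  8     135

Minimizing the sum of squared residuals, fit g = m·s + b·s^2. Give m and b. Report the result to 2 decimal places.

From the data, Σs·s = 106, Σs·s^2 = 702, Σs^2·s^2 = 4978.
Moment sums: Σs·g = 1518, Σs^2·g = 10674.
det = 106·4978 − 702² = 34864.
m = (1518·4978 − 702·10674)/34864 = 3966/2179; b = (106·10674 − 702·1518)/34864 = 4113/2179.

m = 1.82, b = 1.89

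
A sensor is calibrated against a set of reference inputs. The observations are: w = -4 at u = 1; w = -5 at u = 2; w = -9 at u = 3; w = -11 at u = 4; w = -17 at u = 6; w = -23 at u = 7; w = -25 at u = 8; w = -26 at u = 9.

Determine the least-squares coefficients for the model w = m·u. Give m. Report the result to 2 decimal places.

m = -3.01

The normal equations are: 260·m = -782.
Hence m = -782 / 260 ≈ -3.00769.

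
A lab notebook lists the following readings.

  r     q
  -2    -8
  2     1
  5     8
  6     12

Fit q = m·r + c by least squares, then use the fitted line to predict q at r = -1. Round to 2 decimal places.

q̂ = -5.87

Compute the Gram sums: Σr·r = 69, Σr = 11, Σ1 = 4.
Moment sums: Σr·q = 130, Σq = 13.
So XᵀX·[m, c]ᵀ = Xᵀq: [[69, 11]; [11, 4]]·[m, c]ᵀ = [130, 13]ᵀ.
Eliminating c: 4·(row 1) − 11·(row 2) gives 155·m = 4·130 − 11·13 = 377, so m = 377/155.
Then c = (13 − 11·(377/155))/4 = -533/155.
At r = -1: q̂ = (377/155)·(-1) + (-533/155)·(1) = -182/31.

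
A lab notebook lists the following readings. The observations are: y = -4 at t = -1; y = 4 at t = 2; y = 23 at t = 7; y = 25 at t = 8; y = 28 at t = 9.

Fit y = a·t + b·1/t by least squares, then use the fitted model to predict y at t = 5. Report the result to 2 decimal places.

XᵀX·[a, b]ᵀ = Xᵀy reads: 199·a + 5·b = 625;  5·a + (329809/254016)·b = 7823/504.
(Σt·t = 199, Σt·1/t = 5, Σ1/t·1/t = 329809/254016, Σt·y = 625, Σ1/t·y = 7823/504.)
Δ = 199·(329809/254016) − 5² = 59281591/254016.
a = (625·(329809/254016) − 5·(7823/504))/(59281591/254016) = 186416665/59281591; b = (199·(7823/504) − 5·625)/(59281591/254016) = -9184392/59281591.
At t = 5: ŷ = (186416665/59281591)·(5) + (-9184392/59281591)·(1/5) = 4651232233/296407955.

ŷ = 15.69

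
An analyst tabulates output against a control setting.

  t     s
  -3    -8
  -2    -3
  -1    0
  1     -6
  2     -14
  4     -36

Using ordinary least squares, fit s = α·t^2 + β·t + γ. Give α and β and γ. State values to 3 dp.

α = -1.502, β = -2.584, γ = -1.973

From the data, Σt^2·t^2 = 371, Σt^2·t = 37, Σt^2 = 35, Σt·t = 35, Σt = 1, Σ1 = 6.
And Σt^2·s = -722, Σt·s = -148, Σs = -67.
MᵀM·[α, β, γ]ᵀ = Mᵀs becomes [[371, 37, 35]; [37, 35, 1]; [35, 1, 6]]·[α, β, γ]ᵀ = [-722, -148, -67]ᵀ.
Inverting the 3×3 Gram matrix, [α, β, γ]ᵀ = [-661/440, -1137/440, -217/110]ᵀ.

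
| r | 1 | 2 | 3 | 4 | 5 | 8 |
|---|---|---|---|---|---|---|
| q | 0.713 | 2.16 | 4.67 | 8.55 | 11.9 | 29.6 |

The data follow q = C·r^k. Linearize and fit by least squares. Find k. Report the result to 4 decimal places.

With ln qᵢ as the transformed response and ln rᵢ as the regressor:
Σln r = 6.8669, Σ(ln r)² = 10.5236, Σln q = 9.9832, Σln r·ln q = 16.2323.
Equations: 10.5236·k + 6.8669·ln C = 16.2323;  6.8669·k + 6·ln C = 9.9832.
Δ = 10.5236·6 − (6.8669)² = 15.9867; k = (16.2323·6 − 6.8669·9.9832)/15.9867 = 1.80399, ln C = (10.5236·9.9832 − 6.8669·16.2323)/15.9867 = -0.40077.

k = 1.8040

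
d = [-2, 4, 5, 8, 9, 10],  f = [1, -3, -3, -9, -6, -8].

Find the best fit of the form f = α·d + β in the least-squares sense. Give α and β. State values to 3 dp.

Normal-equation sums: Σd·d = 290, Σd = 34, Σ1 = 6.
And Σd·f = -235, Σf = -28.
Δ = 290·6 − 34² = 584.
α = ((-235)·6 − 34·(-28))/584 = -229/292; β = (290·(-28) − 34·(-235))/584 = -65/292.

α = -0.784, β = -0.223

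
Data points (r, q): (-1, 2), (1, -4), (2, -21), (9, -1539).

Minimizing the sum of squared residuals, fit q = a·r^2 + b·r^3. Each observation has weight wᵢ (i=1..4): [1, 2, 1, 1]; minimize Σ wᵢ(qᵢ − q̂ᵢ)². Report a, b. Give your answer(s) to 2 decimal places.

MᵀWM·[a, b]ᵀ = MᵀWq reads: 6580·a + 59082·b = -124749;  59082·a + 531508·b = -1122109.
Δ = 6580·531508 − 59082² = 6639916.
a = ((-124749)·531508 − 59082·(-1122109))/6639916 = -4323777/3319958; b = (6580·(-1122109) − 59082·(-124749))/6639916 = -6528401/3319958.

a = -1.30, b = -1.97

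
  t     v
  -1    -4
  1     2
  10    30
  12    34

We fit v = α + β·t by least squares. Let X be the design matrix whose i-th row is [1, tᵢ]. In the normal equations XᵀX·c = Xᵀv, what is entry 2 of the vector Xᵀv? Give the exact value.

Entry 2 ↔ basis t, so (Xᵀv)_{2} = Σᵢ (t)·vᵢ = (-1)·(-4) + (1)·(2) + (10)·(30) + (12)·(34) = 714.

714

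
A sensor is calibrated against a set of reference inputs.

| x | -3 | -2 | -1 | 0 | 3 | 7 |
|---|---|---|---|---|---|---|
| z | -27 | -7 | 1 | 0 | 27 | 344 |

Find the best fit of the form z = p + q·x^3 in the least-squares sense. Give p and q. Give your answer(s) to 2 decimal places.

p = 0.61, q = 1.00

Compute the Gram sums: Σ1 = 6, Σx^3 = 334, Σx^3·x^3 = 119172.
Moment sums: Σz = 338, Σx^3·z = 119505.
MᵀM·[p, q]ᵀ = Mᵀz becomes [[6, 334]; [334, 119172]]·[p, q]ᵀ = [338, 119505]ᵀ.
Determinant 6·119172 − 334² = 603476.
p = (338·119172 − 334·119505)/603476 = 182733/301738; q = (6·119505 − 334·338)/603476 = 302069/301738.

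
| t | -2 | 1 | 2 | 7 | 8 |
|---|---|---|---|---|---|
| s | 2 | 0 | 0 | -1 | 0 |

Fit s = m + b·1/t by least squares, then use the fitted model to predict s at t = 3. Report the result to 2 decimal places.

ŝ = 0.11

AᵀA·[m, b]ᵀ = Aᵀs reads: 5·m + (71/56)·b = 1;  (71/56)·m + (4817/3136)·b = -8/7.
Determinant 5·(4817/3136) − (71/56)² = 4761/784.
m = (1·(4817/3136) − (71/56)·(-8/7))/(4761/784) = 407/828; b = (5·(-8/7) − (71/56)·1)/(4761/784) = -238/207.
At t = 3: ŝ = (407/828)·(1) + (-238/207)·(1/3) = 269/2484.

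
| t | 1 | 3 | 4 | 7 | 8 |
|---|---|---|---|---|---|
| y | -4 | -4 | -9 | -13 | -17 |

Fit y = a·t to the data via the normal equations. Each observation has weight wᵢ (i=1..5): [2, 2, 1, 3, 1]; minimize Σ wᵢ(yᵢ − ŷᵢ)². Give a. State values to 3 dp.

a = -1.931

Compute the Gram sums: Σwᵢ·t·t = 247.
Right-hand side: Σwᵢ·t·y = -477.
Normal equations: [[247]]·[a]ᵀ = [-477]ᵀ.
a = (-477)/247 = -1.93117.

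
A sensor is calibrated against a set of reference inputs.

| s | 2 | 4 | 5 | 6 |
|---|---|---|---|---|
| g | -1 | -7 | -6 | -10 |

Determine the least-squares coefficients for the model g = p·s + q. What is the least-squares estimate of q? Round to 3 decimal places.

Compute the Gram sums: Σs·s = 81, Σs = 17, Σ1 = 4.
And Σs·g = -120, Σg = -24.
MᵀM·[p, q]ᵀ = Mᵀg becomes [[81, 17]; [17, 4]]·[p, q]ᵀ = [-120, -24]ᵀ.
det = 81·4 − 17² = 35.
p = ((-120)·4 − 17·(-24))/35 = -72/35; q = (81·(-24) − 17·(-120))/35 = 96/35.

q = 2.743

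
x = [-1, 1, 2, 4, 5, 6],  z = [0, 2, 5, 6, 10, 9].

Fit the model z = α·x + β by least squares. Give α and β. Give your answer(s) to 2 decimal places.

α = 1.42, β = 1.32

Setting ∂/∂α … = 0 gives: 83·α + 17·β = 140;  17·α + 6·β = 32.
Δ = 83·6 − 17² = 209.
α = (140·6 − 17·32)/209 = 296/209; β = (83·32 − 17·140)/209 = 276/209.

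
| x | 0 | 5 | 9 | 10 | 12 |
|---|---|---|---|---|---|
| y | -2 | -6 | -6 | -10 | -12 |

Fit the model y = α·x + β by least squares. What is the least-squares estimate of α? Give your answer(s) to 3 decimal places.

Forming AᵀA = [[350, 36]; [36, 5]] and Aᵀy = [-328, -36]ᵀ gives AᵀA·[α, β]ᵀ = Aᵀy.
Eliminating β: 5·(row 1) − 36·(row 2) gives 454·α = 5·(-328) − 36·(-36) = -344, so α = -172/227.
Then β = ((-36) − 36·(-172/227))/5 = -396/227.

α = -0.758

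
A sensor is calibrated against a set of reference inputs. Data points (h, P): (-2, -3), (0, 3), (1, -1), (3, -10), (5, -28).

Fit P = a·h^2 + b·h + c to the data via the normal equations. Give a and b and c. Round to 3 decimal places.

a = -1.130, b = -0.282, c = 1.410

From the data, Σh^2·h^2 = 723, Σh^2·h = 145, Σh^2 = 39, Σh·h = 39, Σh = 7, Σ1 = 5.
Moment sums: Σh^2·P = -803, Σh·P = -165, ΣP = -39.
Normal equations: [[723, 145, 39]; [145, 39, 7]; [39, 7, 5]]·[a, b, c]ᵀ = [-803, -165, -39]ᵀ.
Solving the 3×3 system (Gaussian elimination) gives a = -521/461, b = -130/461, c = 650/461.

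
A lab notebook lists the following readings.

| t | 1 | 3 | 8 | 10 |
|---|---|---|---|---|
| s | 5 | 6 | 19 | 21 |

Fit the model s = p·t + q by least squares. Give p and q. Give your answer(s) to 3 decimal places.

Entries of MᵀM: Σt·t = 174, Σt = 22, Σ1 = 4.
And Σt·s = 385, Σs = 51.
MᵀM·[p, q]ᵀ = Mᵀs becomes [[174, 22]; [22, 4]]·[p, q]ᵀ = [385, 51]ᵀ.
det = 174·4 − 22² = 212.
p = (385·4 − 22·51)/212 = 209/106; q = (174·51 − 22·385)/212 = 101/53.

p = 1.972, q = 1.906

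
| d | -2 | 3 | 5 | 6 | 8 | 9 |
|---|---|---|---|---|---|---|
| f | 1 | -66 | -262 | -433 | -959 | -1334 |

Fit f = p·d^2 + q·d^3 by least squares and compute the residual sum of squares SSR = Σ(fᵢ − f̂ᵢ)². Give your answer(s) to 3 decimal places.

The normal system XᵀX·[p, q]ᵀ = Xᵀf is [[12675, 102929]; [102929, 856659]]·[p, q]ᵀ = [-192158, -1591562]ᵀ.
Determinant 12675·856659 − 102929² = 263773784.
p = ((-192158)·856659 − 102929·(-1591562))/263773784 = -99499378/32971723; q = (12675·(-1591562) − 102929·(-192158))/263773784 = -49302196/32971723.
Residuals: 36551667/32971723, 50519976/32971723, 11667524/32971723, -45504115/32971723, -9197813/32971723, 16472020/32971723; SSR = 195651745/32971723.

SSR = 5.934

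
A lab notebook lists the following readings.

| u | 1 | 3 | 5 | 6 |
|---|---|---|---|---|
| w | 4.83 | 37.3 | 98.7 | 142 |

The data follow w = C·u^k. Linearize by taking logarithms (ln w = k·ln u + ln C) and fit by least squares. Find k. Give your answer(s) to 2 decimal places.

k = 1.88

Let Y = ln w. Fitting Y = k·ln u + ln C by least squares:
Σln u = 4.4998, Σ(ln u)² = 7.0076, Σln w = 14.7418, Σln u·ln w = 20.2462.
Equations: 7.0076·k + 4.4998·ln C = 20.2462;  4.4998·k + 4·ln C = 14.7418.
Δ = 7.0076·4 − (4.4998)² = 7.7823; k = (20.2462·4 − 4.4998·14.7418)/7.7823 = 1.88244, ln C = (7.0076·14.7418 − 4.4998·20.2462)/7.7823 = 1.56778.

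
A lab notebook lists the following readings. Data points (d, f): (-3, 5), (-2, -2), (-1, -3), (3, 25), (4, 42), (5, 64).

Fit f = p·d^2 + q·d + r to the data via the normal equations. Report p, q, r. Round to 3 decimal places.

p = 1.966, q = 3.379, r = -2.512

Setting ∂/∂p … = 0 gives: 1060·p + 180·q + 64·r = 2531;  180·p + 64·q + 6·r = 555;  64·p + 6·q + 6·r = 131.
Row-reducing yields p = 857/436, q = 21363/6322, r = -7941/3161.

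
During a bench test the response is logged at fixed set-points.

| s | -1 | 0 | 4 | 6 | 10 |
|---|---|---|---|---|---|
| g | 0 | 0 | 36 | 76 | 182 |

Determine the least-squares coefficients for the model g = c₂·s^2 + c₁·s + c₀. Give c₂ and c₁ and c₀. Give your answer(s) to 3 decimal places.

Entries of AᵀA: Σs^2·s^2 = 11553, Σs^2·s = 1279, Σs^2 = 153, Σs·s = 153, Σs = 19, Σ1 = 5.
For Aᵀg: Σs^2·g = 21512, Σs·g = 2420, Σg = 294.
Normal equations: [[11553, 1279, 153]; [1279, 153, 19]; [153, 19, 5]]·[c₂, c₁, c₀]ᵀ = [21512, 2420, 294]ᵀ.
Solving the 3×3 system (Gaussian elimination) gives c₂ = 64017/42842, c₁ = 138073/42842, c₀ = 17756/21421.

c₂ = 1.494, c₁ = 3.223, c₀ = 0.829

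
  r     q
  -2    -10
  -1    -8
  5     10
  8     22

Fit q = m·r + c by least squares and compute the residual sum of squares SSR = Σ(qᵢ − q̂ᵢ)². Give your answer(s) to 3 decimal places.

Entries of XᵀX: Σr·r = 94, Σr = 10, Σ1 = 4.
Right-hand side: Σr·q = 254, Σq = 14.
XᵀX·[m, c]ᵀ = Xᵀq becomes [[94, 10]; [10, 4]]·[m, c]ᵀ = [254, 14]ᵀ.
det = 94·4 − 10² = 276.
m = (254·4 − 10·14)/276 = 73/23; c = (94·14 − 10·254)/276 = -102/23.
Residuals: 18/23, -9/23, -33/23, 24/23; SSR = 90/23.

SSR = 3.913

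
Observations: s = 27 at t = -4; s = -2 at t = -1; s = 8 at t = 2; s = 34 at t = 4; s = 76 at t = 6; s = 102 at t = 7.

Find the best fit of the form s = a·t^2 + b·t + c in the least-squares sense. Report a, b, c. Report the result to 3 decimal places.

a = 2.012, b = 0.876, c = -2.125

Sums needed: Σt^2·t^2 = 4226, Σt^2·t = 566, Σt^2 = 122, Σt·t = 122, Σt = 14, Σ1 = 6.
Moment sums: Σt^2·s = 8740, Σt·s = 1216, Σs = 245.
Inverting the 3×3 Gram matrix, [a, b, c]ᵀ = [19309/9596, 2101/2399, -20389/9596]ᵀ.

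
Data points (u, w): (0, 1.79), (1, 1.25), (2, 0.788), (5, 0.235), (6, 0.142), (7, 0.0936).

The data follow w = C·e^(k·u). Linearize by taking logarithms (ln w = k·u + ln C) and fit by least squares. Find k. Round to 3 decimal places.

Linearized form: ln w = k·u + ln C. From the 6 transformed points,
AᵀA = [[115.0000, 21.0000]; [21.0000, 6]], rhs = [-35.7869, -5.2017]ᵀ  (here Σu = 21.0000, Σ(u)² = 115.0000, Σln w = -5.2017, Σu·ln w = -35.7869).
Solving (det = 249.0000): k = -0.42363, ln C = 0.61577.

k = -0.424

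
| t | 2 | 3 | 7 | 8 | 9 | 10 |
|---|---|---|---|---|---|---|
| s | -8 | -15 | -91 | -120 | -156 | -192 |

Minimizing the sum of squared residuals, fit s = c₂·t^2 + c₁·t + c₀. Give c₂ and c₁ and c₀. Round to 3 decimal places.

With design matrix A, AᵀA = [[23155, 2619, 307]; [2619, 307, 39]; [307, 39, 6]] and Aᵀs = [-44142, -4982, -582]ᵀ.
Row-reducing yields c₂ = -15633/7240, c₁ = 19933/7240, c₀ = -7989/1810.

c₂ = -2.159, c₁ = 2.753, c₀ = -4.414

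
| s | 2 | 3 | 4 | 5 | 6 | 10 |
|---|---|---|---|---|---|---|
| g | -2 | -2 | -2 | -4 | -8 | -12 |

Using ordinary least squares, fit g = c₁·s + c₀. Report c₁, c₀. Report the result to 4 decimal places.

c₁ = -1.4000, c₀ = 2.0000

Setting ∂/∂c₁ … = 0 gives: 190·c₁ + 30·c₀ = -206;  30·c₁ + 6·c₀ = -30.
(Σs·s = 190, Σs = 30, Σ1 = 6, Σs·g = -206, Σg = -30.)
det = 190·6 − 30² = 240.
c₁ = ((-206)·6 − 30·(-30))/240 = -7/5; c₀ = (190·(-30) − 30·(-206))/240 = 2.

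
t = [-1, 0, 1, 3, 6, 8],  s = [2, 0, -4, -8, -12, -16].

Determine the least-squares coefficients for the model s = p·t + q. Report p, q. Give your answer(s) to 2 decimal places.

p = -1.95, q = -0.82

From the data, Σt·t = 111, Σt = 17, Σ1 = 6.
Right-hand side: Σt·s = -230, Σs = -38.
So MᵀM·[p, q]ᵀ = Mᵀs: [[111, 17]; [17, 6]]·[p, q]ᵀ = [-230, -38]ᵀ.
Determinant 111·6 − 17² = 377.
p = ((-230)·6 − 17·(-38))/377 = -734/377; q = (111·(-38) − 17·(-230))/377 = -308/377.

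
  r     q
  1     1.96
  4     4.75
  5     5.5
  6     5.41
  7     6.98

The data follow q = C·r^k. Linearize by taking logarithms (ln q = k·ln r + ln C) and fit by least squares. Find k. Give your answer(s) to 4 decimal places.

k = 0.6223

Taking logs, ln q = k·ln r + ln C, so regress ln q on ln r.
Over the data: Σln r = 6.7334, Σ(ln r)² = 11.5091, Σln q = 7.5671, Σln r·ln q = 11.7097.
Normal system: [[11.5091, 6.7334]; [6.7334, 5]]·[k, ln C]ᵀ = [11.7097, 7.5671]ᵀ.
Slope k = (n·Σln r·ln q − Σln r·Σln q)/(n·Σ(ln r)² − (Σln r)²) = (5·11.7097 − 6.7334·7.5671)/12.2067 = 0.62227; ln C = (Σln q − k·Σln r)/n = 0.67543.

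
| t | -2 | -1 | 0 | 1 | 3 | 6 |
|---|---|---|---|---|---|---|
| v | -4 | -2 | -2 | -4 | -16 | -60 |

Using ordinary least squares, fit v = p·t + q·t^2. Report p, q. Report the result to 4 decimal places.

The normal equations are: 51·p + 235·q = -402;  235·p + 1395·q = -2326.
Eliminating q: 1395·(row 1) − 235·(row 2) gives 15920·p = 1395·(-402) − 235·(-2326) = -14180, so p = -709/796.
Then q = ((-2326) − 235·(-709/796))/1395 = -6039/3980.

p = -0.8907, q = -1.5173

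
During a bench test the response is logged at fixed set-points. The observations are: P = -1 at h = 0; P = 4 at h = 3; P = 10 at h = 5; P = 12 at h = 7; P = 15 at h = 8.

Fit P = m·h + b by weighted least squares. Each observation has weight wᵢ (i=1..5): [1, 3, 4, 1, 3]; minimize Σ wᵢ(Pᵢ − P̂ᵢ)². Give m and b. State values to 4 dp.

m = 2.0588, b = -1.2941

Normal-equation sums: Σwᵢ·h·h = 368, Σwᵢ·h = 60, Σwᵢ·1 = 12.
For AᵀWP: Σwᵢ·h·P = 680, Σwᵢ·P = 108.
AᵀWA·[m, b]ᵀ = AᵀWP becomes [[368, 60]; [60, 12]]·[m, b]ᵀ = [680, 108]ᵀ.
Determinant 368·12 − 60² = 816.
m = (680·12 − 60·108)/816 = 35/17; b = (368·108 − 60·680)/816 = -22/17.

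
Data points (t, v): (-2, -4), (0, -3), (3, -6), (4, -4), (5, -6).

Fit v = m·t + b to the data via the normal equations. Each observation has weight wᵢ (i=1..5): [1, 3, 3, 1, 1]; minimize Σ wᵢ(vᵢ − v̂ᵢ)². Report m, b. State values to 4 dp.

m = -0.4388, b = -3.7755

The normal equations are: 72·m + 16·b = -92;  16·m + 9·b = -41.
(Σwᵢ·t·t = 72, Σwᵢ·t = 16, Σwᵢ·1 = 9, Σwᵢ·t·v = -92, Σwᵢ·v = -41.)
Δ = 72·9 − 16² = 392.
m = ((-92)·9 − 16·(-41))/392 = -43/98; b = (72·(-41) − 16·(-92))/392 = -185/49.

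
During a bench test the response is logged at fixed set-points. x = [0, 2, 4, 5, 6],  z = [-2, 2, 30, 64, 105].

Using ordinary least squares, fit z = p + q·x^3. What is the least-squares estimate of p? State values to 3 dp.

p = -1.538

Sums needed: Σ1 = 5, Σx^3 = 413, Σx^3·x^3 = 66441.
And Σz = 199, Σx^3·z = 32616.
So MᵀM·[p, q]ᵀ = Mᵀz: [[5, 413]; [413, 66441]]·[p, q]ᵀ = [199, 32616]ᵀ.
Δ = 5·66441 − 413² = 161636.
p = (199·66441 − 413·32616)/161636 = -248649/161636; q = (5·32616 − 413·199)/161636 = 80893/161636.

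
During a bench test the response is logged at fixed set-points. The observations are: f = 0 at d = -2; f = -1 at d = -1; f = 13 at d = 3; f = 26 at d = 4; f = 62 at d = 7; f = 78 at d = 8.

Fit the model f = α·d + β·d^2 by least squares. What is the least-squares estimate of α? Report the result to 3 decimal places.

From the data, Σd·d = 143, Σd·d^2 = 937, Σd^2·d^2 = 6851.
And Σd·f = 1202, Σd^2·f = 8562.
Eliminating β: 6851·(row 1) − 937·(row 2) gives 101724·α = 6851·1202 − 937·8562 = 212308, so α = 53077/25431.
Then β = (8562 − 937·(53077/25431))/6851 = 24523/25431.

α = 2.087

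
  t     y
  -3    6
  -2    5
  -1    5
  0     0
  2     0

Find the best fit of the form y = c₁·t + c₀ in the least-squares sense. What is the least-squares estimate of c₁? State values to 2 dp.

Sums needed: Σt·t = 18, Σt = -4, Σ1 = 5.
Moment sums: Σt·y = -33, Σy = 16.
Eliminating c₀: 5·(row 1) − (-4)·(row 2) gives 74·c₁ = 5·(-33) − (-4)·16 = -101, so c₁ = -101/74.
Then c₀ = (16 − (-4)·(-101/74))/5 = 78/37.

c₁ = -1.36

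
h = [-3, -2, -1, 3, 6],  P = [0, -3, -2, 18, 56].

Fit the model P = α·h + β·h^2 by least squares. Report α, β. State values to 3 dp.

Forming AᵀA = [[59, 207]; [207, 1475]] and AᵀP = [398, 2164]ᵀ gives AᵀA·[α, β]ᵀ = AᵀP.
Eliminating β: 1475·(row 1) − 207·(row 2) gives 44176·α = 1475·398 − 207·2164 = 139102, so α = 69551/22088.
Then β = (2164 − 207·(69551/22088))/1475 = 22645/22088.

α = 3.149, β = 1.025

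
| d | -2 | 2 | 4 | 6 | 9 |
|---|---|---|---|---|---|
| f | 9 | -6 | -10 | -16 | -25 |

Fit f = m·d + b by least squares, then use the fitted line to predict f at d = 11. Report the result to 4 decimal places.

From the data, Σd·d = 141, Σd = 19, Σ1 = 5.
And Σd·f = -391, Σf = -48.
MᵀM·[m, b]ᵀ = Mᵀf becomes [[141, 19]; [19, 5]]·[m, b]ᵀ = [-391, -48]ᵀ.
Determinant 141·5 − 19² = 344.
m = ((-391)·5 − 19·(-48))/344 = -1043/344; b = (141·(-48) − 19·(-391))/344 = 661/344.
At d = 11: f̂ = (-1043/344)·(11) + (661/344)·(1) = -2703/86.

f̂ = -31.4302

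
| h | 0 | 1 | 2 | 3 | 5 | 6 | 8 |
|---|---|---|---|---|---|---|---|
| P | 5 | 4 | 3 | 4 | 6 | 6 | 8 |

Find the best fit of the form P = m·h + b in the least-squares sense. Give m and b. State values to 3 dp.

The normal system MᵀM·[m, b]ᵀ = MᵀP is [[139, 25]; [25, 7]]·[m, b]ᵀ = [152, 36]ᵀ.
Eliminating b: 7·(row 1) − 25·(row 2) gives 348·m = 7·152 − 25·36 = 164, so m = 41/87.
Then b = (36 − 25·(41/87))/7 = 301/87.

m = 0.471, b = 3.460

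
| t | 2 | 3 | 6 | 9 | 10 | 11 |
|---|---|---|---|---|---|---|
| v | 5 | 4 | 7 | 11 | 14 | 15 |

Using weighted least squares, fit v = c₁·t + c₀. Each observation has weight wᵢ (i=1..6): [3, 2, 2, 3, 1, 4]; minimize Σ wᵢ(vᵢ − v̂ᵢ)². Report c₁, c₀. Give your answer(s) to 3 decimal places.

Normal-equation sums: Σwᵢ·t·t = 929, Σwᵢ·t = 105, Σwᵢ·1 = 15.
For XᵀWv: Σwᵢ·t·v = 1235, Σwᵢ·v = 144.
So XᵀWX·[c₁, c₀]ᵀ = XᵀWv: [[929, 105]; [105, 15]]·[c₁, c₀]ᵀ = [1235, 144]ᵀ.
det = 929·15 − 105² = 2910.
c₁ = (1235·15 − 105·144)/2910 = 227/194; c₀ = (929·144 − 105·1235)/2910 = 1367/970.

c₁ = 1.170, c₀ = 1.409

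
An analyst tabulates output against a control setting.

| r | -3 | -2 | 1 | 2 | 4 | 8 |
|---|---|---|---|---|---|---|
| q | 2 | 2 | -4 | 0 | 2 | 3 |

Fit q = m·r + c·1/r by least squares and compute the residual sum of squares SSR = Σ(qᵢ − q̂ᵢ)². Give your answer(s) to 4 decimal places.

Compute the Gram sums: Σr·r = 98, Σr·1/r = 6, Σ1/r·1/r = 973/576.
Moment sums: Σr·q = 18, Σ1/r·q = -115/24.
Normal equations: [[98, 6]; [6, 973/576]]·[m, c]ᵀ = [18, -115/24]ᵀ.
Eliminating c: (973/576)·(row 1) − 6·(row 2) gives (37309/288)·m = (973/576)·18 − 6·(-115/24) = 1893/32, so m = 17037/37309.
Then c = ((-115/24) − 6·(17037/37309))/(973/576) = -166344/37309.
Residuals: 70281/37309, 25520/37309, 71/37309, 49098/37309, 48056/37309, -3576/37309; SSR = 276702/37309.

SSR = 7.4165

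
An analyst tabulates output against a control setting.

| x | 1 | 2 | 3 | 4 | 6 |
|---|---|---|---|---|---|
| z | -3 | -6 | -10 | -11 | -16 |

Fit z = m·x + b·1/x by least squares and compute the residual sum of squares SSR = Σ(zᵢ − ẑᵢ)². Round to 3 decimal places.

Setting ∂/∂m … = 0 gives: 66·m + 5·b = -185;  5·m + (209/144)·b = -59/4.
Eliminating b: (209/144)·(row 1) − 5·(row 2) gives (1699/24)·m = (209/144)·(-185) − 5·(-59/4) = -28045/144, so m = -28045/10194.
Then b = ((-59/4) − 5·(-28045/10194))/(209/144) = -1164/1699.
Residuals: 4447/10194, -791/5097, -5159/3398, 896/5097, 1055/1699; SSR = 29929/10194.

SSR = 2.936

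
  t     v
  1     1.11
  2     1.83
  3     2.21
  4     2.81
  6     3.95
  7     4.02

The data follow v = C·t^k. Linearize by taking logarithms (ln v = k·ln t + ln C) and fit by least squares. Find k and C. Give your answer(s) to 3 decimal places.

k = 0.676, C = 1.109

Linearized form: ln v = k·ln t + ln C. From the 6 transformed points,
Over the data: Σln t = 6.9157, Σ(ln t)² = 10.6062, Σln v = 5.2999, Σln t·ln v = 7.8910.
Normal system: [[10.6062, 6.9157]; [6.9157, 6]]·[k, ln C]ᵀ = [7.8910, 5.2999]ᵀ.
Δ = 10.6062·6 − (6.9157)² = 15.8099; k = (7.8910·6 − 6.9157·5.2999)/15.8099 = 0.67641, ln C = (10.6062·5.2999 − 6.9157·7.8910)/15.8099 = 0.10366, so C = exp(0.10366) = 1.10923.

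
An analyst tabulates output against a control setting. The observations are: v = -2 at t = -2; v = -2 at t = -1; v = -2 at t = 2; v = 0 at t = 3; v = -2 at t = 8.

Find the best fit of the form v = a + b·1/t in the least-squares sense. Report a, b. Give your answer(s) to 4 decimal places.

a = -1.5390, b = 0.5633

With design matrix X, XᵀX = [[5, -13/24]; [-13/24, 937/576]] and Xᵀv = [-8, 7/4]ᵀ.
Eliminating b: (937/576)·(row 1) − (-13/24)·(row 2) gives (1129/144)·a = (937/576)·(-8) − (-13/24)·(7/4) = -3475/288, so a = -3475/2258.
Then b = ((7/4) − (-13/24)·(-3475/2258))/(937/576) = 636/1129.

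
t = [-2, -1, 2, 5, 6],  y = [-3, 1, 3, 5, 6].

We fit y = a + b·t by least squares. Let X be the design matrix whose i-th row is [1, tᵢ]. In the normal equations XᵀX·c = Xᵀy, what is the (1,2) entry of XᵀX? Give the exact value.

10

Row 1 ↔ basis 1, column 2 ↔ basis t, so (XᵀX)_{1,2} = Σᵢ t = (1)·(-2) + (1)·(-1) + (1)·(2) + (1)·(5) + (1)·(6) = 10.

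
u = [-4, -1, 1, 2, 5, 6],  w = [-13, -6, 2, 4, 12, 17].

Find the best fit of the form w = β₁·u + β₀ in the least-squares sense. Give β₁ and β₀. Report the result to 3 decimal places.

β₁ = 2.964, β₀ = -1.779

Compute the Gram sums: Σu·u = 83, Σu = 9, Σ1 = 6.
Right-hand side: Σu·w = 230, Σw = 16.
Determinant 83·6 − 9² = 417.
β₁ = (230·6 − 9·16)/417 = 412/139; β₀ = (83·16 − 9·230)/417 = -742/417.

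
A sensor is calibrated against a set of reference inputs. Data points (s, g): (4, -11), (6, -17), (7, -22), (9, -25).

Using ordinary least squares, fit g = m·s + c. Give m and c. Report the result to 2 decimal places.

The normal equations are: 182·m + 26·c = -525;  26·m + 4·c = -75.
Eliminating c: 4·(row 1) − 26·(row 2) gives 52·m = 4·(-525) − 26·(-75) = -150, so m = -75/26.
Then c = ((-75) − 26·(-75/26))/4 = 0.

m = -2.88, c = 0.00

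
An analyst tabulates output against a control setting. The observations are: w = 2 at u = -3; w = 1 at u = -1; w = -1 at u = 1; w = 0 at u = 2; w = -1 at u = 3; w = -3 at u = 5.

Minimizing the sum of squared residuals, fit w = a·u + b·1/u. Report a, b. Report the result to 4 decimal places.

Sums needed: Σu·u = 49, Σu·1/u = 6, Σ1/u·1/u = 2261/900.
For Mᵀw: Σu·w = -26, Σ1/u·w = -18/5.
Eliminating b: (2261/900)·(row 1) − 6·(row 2) gives (78389/900)·a = (2261/900)·(-26) − 6·(-18/5) = -19673/450, so a = -39346/78389.
Then b = ((-18/5) − 6·(-39346/78389))/(2261/900) = -18360/78389.

a = -0.5019, b = -0.2342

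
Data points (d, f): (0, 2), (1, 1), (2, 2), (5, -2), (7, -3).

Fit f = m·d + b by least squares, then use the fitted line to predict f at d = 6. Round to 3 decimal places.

f̂ = -2.294

Forming AᵀA = [[79, 15]; [15, 5]] and Aᵀf = [-26, 0]ᵀ gives AᵀA·[m, b]ᵀ = Aᵀf.
det = 79·5 − 15² = 170.
m = ((-26)·5 − 15·0)/170 = -13/17; b = (79·0 − 15·(-26))/170 = 39/17.
At d = 6: f̂ = (-13/17)·(6) + (39/17)·(1) = -39/17.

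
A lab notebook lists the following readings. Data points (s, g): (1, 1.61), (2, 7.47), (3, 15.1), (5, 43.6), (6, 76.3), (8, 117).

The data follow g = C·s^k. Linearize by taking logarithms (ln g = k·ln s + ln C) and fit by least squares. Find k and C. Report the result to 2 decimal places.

k = 2.07, C = 1.65

With ln gᵢ as the transformed response and ln sᵢ as the regressor:
Σln s = 7.2724, Σ(ln s)² = 11.8122, Σln g = 18.0737, Σln s·ln g = 28.1213.
Equations: 11.8122·k + 7.2724·ln C = 28.1213;  7.2724·k + 6·ln C = 18.0737.
Slope k = (n·Σln s·ln g − Σln s·Σln g)/(n·Σ(ln s)² − (Σln s)²) = (6·28.1213 − 7.2724·18.0737)/17.9853 = 2.07329; ln C = (Σln g − k·Σln s)/n = 0.49933, so C = exp(0.49933) = 1.64762.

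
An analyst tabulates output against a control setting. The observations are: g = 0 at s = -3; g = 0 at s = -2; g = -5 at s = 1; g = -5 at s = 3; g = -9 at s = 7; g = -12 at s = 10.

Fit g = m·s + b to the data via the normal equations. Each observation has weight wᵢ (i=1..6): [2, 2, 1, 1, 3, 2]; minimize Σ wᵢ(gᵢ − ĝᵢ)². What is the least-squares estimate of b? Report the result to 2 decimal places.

b = -2.56

From the data, Σwᵢ·s·s = 383, Σwᵢ·s = 35, Σwᵢ·1 = 11.
Right-hand side: Σwᵢ·s·g = -449, Σwᵢ·g = -61.
Eliminating b: 11·(row 1) − 35·(row 2) gives 2988·m = 11·(-449) − 35·(-61) = -2804, so m = -701/747.
Then b = ((-61) − 35·(-701/747))/11 = -1912/747.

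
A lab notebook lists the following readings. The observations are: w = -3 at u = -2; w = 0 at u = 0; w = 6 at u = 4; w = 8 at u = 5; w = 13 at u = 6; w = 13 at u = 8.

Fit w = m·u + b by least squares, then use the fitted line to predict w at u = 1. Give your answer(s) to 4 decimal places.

AᵀA·[m, b]ᵀ = Aᵀw reads: 145·m + 21·b = 252;  21·m + 6·b = 37.
(Σu·u = 145, Σu = 21, Σ1 = 6, Σu·w = 252, Σw = 37.)
Eliminating b: 6·(row 1) − 21·(row 2) gives 429·m = 6·252 − 21·37 = 735, so m = 245/143.
Then b = (37 − 21·(245/143))/6 = 73/429.
At u = 1: ŵ = (245/143)·(1) + (73/429)·(1) = 808/429.

ŵ = 1.8834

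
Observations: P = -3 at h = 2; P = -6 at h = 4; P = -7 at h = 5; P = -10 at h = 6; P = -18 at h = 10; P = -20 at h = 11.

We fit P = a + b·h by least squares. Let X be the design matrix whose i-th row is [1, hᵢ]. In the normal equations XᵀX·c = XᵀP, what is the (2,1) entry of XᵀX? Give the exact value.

38

Row 2 ↔ basis h, column 1 ↔ basis 1, so (XᵀX)_{2,1} = Σᵢ h = (2)·(1) + (4)·(1) + (5)·(1) + (6)·(1) + (10)·(1) + (11)·(1) = 38.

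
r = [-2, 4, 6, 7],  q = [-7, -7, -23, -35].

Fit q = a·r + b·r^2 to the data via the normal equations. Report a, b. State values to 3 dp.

a = 1.930, b = -0.975

Setting ∂/∂a … = 0 gives: 105·a + 615·b = -397;  615·a + 3969·b = -2683.
Δ = 105·3969 − 615² = 38520.
a = ((-397)·3969 − 615·(-2683))/38520 = 3098/1605; b = (105·(-2683) − 615·(-397))/38520 = -313/321.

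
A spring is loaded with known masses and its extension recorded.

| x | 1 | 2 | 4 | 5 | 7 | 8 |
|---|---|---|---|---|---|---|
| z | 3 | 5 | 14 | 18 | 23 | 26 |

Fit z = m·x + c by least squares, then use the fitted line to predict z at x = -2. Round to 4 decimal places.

AᵀA·[m, c]ᵀ = Aᵀz reads: 159·m + 27·c = 528;  27·m + 6·c = 89.
(Σx·x = 159, Σx = 27, Σ1 = 6, Σx·z = 528, Σz = 89.)
Δ = 159·6 − 27² = 225.
m = (528·6 − 27·89)/225 = 17/5; c = (159·89 − 27·528)/225 = -7/15.
At x = -2: ẑ = (17/5)·(-2) + (-7/15)·(1) = -109/15.

ẑ = -7.2667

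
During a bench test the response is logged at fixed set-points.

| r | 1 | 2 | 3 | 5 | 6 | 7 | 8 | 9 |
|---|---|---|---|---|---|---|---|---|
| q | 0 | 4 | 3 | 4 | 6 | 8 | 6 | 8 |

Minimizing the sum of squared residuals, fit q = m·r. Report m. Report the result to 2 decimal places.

m = 0.93

Sums needed: Σr·r = 269.
For Aᵀq: Σr·q = 249.
Normal equations: [[269]]·[m]ᵀ = [249]ᵀ.
Hence m = 249 / 269 ≈ 0.925651.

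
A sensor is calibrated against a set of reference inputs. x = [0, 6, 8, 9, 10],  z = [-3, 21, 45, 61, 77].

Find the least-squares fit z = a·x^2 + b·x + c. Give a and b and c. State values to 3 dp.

The normal equations are: 21953·a + 2457·b + 281·c = 16277;  2457·a + 281·b + 33·c = 1805;  281·a + 33·b + 5·c = 201.
(Σx^2·x^2 = 21953, Σx^2·x = 2457, Σx^2 = 281, Σx·x = 281, Σx = 33, Σ1 = 5, Σx^2·z = 16277, Σx·z = 1805, Σz = 201.)
Inverting the 3×3 Gram matrix, [a, b, c]ᵀ = [4156/4137, -2766/1379, -12493/4137]ᵀ.

a = 1.005, b = -2.006, c = -3.020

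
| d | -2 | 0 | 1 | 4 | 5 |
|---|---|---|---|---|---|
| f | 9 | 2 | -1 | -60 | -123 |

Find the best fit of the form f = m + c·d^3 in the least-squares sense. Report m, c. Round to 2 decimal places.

m = 1.33, c = -0.99

The normal equations are: 5·m + 182·c = -173;  182·m + 19786·c = -19288.
(Σ1 = 5, Σd^3 = 182, Σd^3·d^3 = 19786, Σf = -173, Σd^3·f = -19288.)
det = 5·19786 − 182² = 65806.
m = ((-173)·19786 − 182·(-19288))/65806 = 3363/2531; c = (5·(-19288) − 182·(-173))/65806 = -32477/32903.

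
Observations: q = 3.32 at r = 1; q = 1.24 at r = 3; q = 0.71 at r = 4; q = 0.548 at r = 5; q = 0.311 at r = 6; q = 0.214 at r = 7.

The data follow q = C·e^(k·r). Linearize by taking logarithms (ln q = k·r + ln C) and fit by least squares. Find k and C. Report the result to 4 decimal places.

k = -0.4556, C = 4.9596

Taking logs, ln q = k·r + ln C, so regress ln q on r.
AᵀA = [[136.0000, 26.0000]; [26.0000, 6]], rhs = [-20.3323, -2.2386]ᵀ  (here Σr = 26.0000, Σ(r)² = 136.0000, Σln q = -2.2386, Σr·ln q = -20.3323).
Solving (det = 140.0000): k = -0.45564, ln C = 1.60132, so C = exp(1.60132) = 4.95959.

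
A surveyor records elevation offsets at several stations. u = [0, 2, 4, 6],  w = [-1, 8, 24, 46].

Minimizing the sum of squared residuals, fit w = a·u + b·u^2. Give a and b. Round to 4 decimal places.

a = 2.3947, b = 0.8816

The normal system XᵀX·[a, b]ᵀ = Xᵀw is [[56, 288]; [288, 1568]]·[a, b]ᵀ = [388, 2072]ᵀ.
Eliminating b: 1568·(row 1) − 288·(row 2) gives 4864·a = 1568·388 − 288·2072 = 11648, so a = 91/38.
Then b = (2072 − 288·(91/38))/1568 = 67/76.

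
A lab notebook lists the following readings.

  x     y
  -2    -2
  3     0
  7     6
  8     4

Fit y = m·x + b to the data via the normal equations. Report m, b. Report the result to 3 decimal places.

With design matrix A, AᵀA = [[126, 16]; [16, 4]] and Aᵀy = [78, 8]ᵀ.
det = 126·4 − 16² = 248.
m = (78·4 − 16·8)/248 = 23/31; b = (126·8 − 16·78)/248 = -30/31.

m = 0.742, b = -0.968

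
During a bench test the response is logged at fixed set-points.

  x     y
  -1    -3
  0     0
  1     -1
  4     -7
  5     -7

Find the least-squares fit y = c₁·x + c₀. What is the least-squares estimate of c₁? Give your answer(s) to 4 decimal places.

Entries of MᵀM: Σx·x = 43, Σx = 9, Σ1 = 5.
Right-hand side: Σx·y = -61, Σy = -18.
Eliminating c₀: 5·(row 1) − 9·(row 2) gives 134·c₁ = 5·(-61) − 9·(-18) = -143, so c₁ = -143/134.
Then c₀ = ((-18) − 9·(-143/134))/5 = -225/134.

c₁ = -1.0672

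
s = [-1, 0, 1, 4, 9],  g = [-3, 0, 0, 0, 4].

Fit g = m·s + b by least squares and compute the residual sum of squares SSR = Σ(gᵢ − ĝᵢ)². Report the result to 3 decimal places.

Sums needed: Σs·s = 99, Σs = 13, Σ1 = 5.
For Mᵀg: Σs·g = 39, Σg = 1.
Eliminating b: 5·(row 1) − 13·(row 2) gives 326·m = 5·39 − 13·1 = 182, so m = 91/163.
Then b = (1 − 13·(91/163))/5 = -204/163.
Residuals: -194/163, 204/163, 113/163, -160/163, 37/163; SSR = 730/163.

SSR = 4.479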